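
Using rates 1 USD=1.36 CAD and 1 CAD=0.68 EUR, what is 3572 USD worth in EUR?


Step 1: 3572 USD × 1.36 = 4857.92 CAD
Step 2: 4857.92 CAD × 0.68 = 3303.39 EUR
Implied rate USD→EUR = 1.36 × 0.68 = 0.9248
= 3303.39 EUR

3303.39 EUR


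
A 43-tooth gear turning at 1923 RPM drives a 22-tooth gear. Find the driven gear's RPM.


Gear ratio = 43:22 = 43:22
RPM_B = RPM_A × (teeth_A / teeth_B)
= 1923 × (43/22)
= 3758.6 RPM

3758.6 RPM


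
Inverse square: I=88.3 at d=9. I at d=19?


I₁d₁² = I₂d₂²
I₂ = I₁ × (d₁/d₂)²
= 88.3 × (9/19)²
= 88.3 × 81/361
= 7152.3/361
≈ 19.8125

19.8125


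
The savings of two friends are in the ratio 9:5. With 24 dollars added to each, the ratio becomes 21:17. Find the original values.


Let A = 9k, B = 5k.
(9k + 24) / (5k + 24) = 21/17
Cross-multiply: 17(9k + 24) = 21(5k + 24)
153k + 408 = 105k + 504
153k - 105k = 504 - 408
48k = 96
k = 96/48 = 2
A = 9×2 = 18, B = 5×2 = 10
= A = 18, B = 10

A = 18, B = 10


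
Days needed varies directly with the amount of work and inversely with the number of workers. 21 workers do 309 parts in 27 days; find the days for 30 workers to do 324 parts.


Days ∝ work / workers, so d₂ = d₁ × (m₁/m₂) × (w₂/w₁)
Workers factor (inverse): 21/30 = 0.7000
Work factor (direct): 324/309 ≈ 1.0485
d₂ = 27 × 21/30 × 324/309 = (27 × 21 × 324) / (30 × 309) = 183708/9270
≈ 19.82 days

19.82 days


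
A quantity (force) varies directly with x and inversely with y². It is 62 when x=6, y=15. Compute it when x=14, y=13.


z = k·x/y²
Solve for k using the known point: k = z·y²/x = 62×225/6 = 13950/6 = 2325.0000
Now evaluate at x=14, y=13:
z = k × 14 / 169 = (13950 × 14) / (6 × 169) = 195300/1014
≈ 192.6036

192.6036


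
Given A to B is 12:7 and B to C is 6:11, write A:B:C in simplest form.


Match B: multiply A:B by 6 → 72:42
Multiply B:C by 7 → 42:77
Combined: 72:42:77
GCD = 1
= 72:42:77

72:42:77


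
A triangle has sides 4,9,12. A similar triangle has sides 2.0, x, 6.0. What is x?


Scale factor = 2.0/4 = 0.5
Missing side = 9 × 0.5
= 4.5

4.5


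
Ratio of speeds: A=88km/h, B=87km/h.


Ratio = 88:87
GCD = 1
Simplified = 88:87
Time ratio (same distance) = 87:88
Speed ratio = 88:87

88:87


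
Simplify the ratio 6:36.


GCD(6, 36) = 6
6/6 : 36/6
= 1:6

1:6


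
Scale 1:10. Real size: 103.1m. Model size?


Model size = real / scale
= 103.1 / 10
= 10.3100 m

10.3100 m


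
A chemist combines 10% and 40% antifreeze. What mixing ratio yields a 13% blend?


Let x parts of 10% mix with y parts of 40%.
10x + 40y = 13(x + y)
10x + 40y = 13x + 13y
x(10 - 13) = y(13 - 40)
x/y = (40 - 13)/(13 - 10) = 27/3
Simplify: 9:1
= 9:1

9:1


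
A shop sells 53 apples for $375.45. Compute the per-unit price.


Unit rate = total / quantity
= 375.45 / 53
= $7.08 per unit

$7.08 per unit


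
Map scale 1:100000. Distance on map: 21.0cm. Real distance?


Real distance = map distance × scale
= 21.0cm × 100000
= 2100000 cm = 21000.0 m
= 21.000 km

21.000 km


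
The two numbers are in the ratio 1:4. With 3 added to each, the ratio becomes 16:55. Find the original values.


Let A = 1k, B = 4k.
(1k + 3) / (4k + 3) = 16/55
Cross-multiply: 55(1k + 3) = 16(4k + 3)
55k + 165 = 64k + 48
55k - 64k = 48 - 165
-9k = -117
k = -117/-9 = 13
A = 1×13 = 13, B = 4×13 = 52
= A = 13, B = 52

A = 13, B = 52


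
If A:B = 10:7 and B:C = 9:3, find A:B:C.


Match B: multiply A:B by 9 → 90:63
Multiply B:C by 7 → 63:21
Combined: 90:63:21
GCD = 3
= 30:21:7

30:21:7


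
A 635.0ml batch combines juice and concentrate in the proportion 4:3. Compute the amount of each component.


Total parts = 4 + 3 = 7
juice: 635.0 × 4/7 = 362.9ml
concentrate: 635.0 × 3/7 = 272.1ml
= 362.9ml and 272.1ml

362.9ml and 272.1ml


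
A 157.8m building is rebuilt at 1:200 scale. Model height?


Model size = real / scale
= 157.8 / 200
= 0.7890 m

0.7890 m


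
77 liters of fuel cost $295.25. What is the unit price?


Unit rate = total / quantity
= 295.25 / 77
= $3.83 per unit

$3.83 per unit


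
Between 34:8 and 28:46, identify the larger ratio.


34/8 = 4.2500
28/46 = 0.6087
4.2500 > 0.6087, so 34:8 is greater
= 34:8

34:8


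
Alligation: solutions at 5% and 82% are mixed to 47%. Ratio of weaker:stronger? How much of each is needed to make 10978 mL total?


Let x parts of 5% mix with y parts of 82%.
5x + 82y = 47(x + y)
5x + 82y = 47x + 47y
x(5 - 47) = y(47 - 82)
x/y = (82 - 47)/(47 - 5) = 35/42
Simplify: 5:6
Total parts = 11; one part = 10978/11 = 998.00 mL
5% solution: 5×998.00 = 4990.00 mL
82% solution: 6×998.00 = 5988.00 mL
= ratio 5:6; 4990.00 mL and 5988.00 mL

ratio 5:6; 4990.00 mL and 5988.00 mL


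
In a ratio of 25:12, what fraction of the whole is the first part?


Total parts = 25 + 12 = 37
First part: 25/37 = 25/37
= 25/37

25/37


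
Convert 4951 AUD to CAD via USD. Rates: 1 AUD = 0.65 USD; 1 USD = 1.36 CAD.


Step 1: 4951 AUD × 0.65 = 3218.15 USD
Step 2: 3218.15 USD × 1.36 = 4376.68 CAD
Implied rate AUD→CAD = 0.65 × 1.36 = 0.8840
= 4376.68 CAD

4376.68 CAD


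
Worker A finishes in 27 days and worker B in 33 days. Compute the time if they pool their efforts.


Rate of A = 1/27 per day
Rate of B = 1/33 per day
Combined rate = 1/27 + 1/33 = 60/891 ≈ 0.0673 per day
Days = 1 / combined rate = 891/60
= 14.85 days

14.85 days


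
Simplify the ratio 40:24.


GCD(40, 24) = 8
40/8 : 24/8
= 5:3

5:3


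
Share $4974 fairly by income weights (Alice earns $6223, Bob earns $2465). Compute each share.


Total income = 6223 + 2465 = $8688
Alice: $4974 × 6223/8688 = $3562.75
Bob: $4974 × 2465/8688 = $1411.25
= Alice: $3562.75, Bob: $1411.25

Alice: $3562.75, Bob: $1411.25


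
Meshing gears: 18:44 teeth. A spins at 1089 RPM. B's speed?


Gear ratio = 18:44 = 9:22
RPM_B = RPM_A × (teeth_A / teeth_B)
= 1089 × (18/44)
= 445.5 RPM

445.5 RPM


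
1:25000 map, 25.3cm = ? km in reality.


Real distance = map distance × scale
= 25.3cm × 25000
= 632500 cm = 6325.0 m
= 6.325 km

6.325 km


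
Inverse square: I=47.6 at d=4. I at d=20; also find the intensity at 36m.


I₁d₁² = I₂d₂²
I at 20m = 47.6 × (4/20)² = 47.6 × 16/400 = 761.6/400 = 1.9040
I at 36m = 47.6 × (4/36)² = 47.6 × 16/1296 = 761.6/1296 ≈ 0.5877
= 1.9040 and 0.5877

1.9040 and 0.5877


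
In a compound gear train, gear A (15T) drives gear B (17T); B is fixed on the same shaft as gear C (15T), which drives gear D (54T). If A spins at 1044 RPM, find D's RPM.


Stage 1: RPM_B = RPM_A × t_A/t_B = 1044 × 15/17 = 15660/17 ≈ 921.18
B and C share a shaft → RPM_C = RPM_B
Stage 2: RPM_D = RPM_C × t_C/t_D = RPM_A × (t_A×t_C)/(t_B×t_D)
Overall ratio = (15×15)/(17×54) = 225/918
RPM_D = 1044 × 225/918 = 234900/918
≈ 255.88 RPM

255.88 RPM


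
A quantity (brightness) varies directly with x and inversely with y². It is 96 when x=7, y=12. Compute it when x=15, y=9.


z = k·x/y²
Solve for k using the known point: k = z·y²/x = 96×144/7 = 13824/7 ≈ 1974.8571
Now evaluate at x=15, y=9:
z = k × 15 / 81 = (13824 × 15) / (7 × 81) = 207360/567
≈ 365.7143

365.7143


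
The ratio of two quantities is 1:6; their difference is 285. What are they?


Let A = 1k, B = 6k.
6k - 1k = 285
5k = 285 → k = 285/5 = 57
A = 1×57 = 57, B = 6×57 = 342
= A = 57, B = 342

A = 57, B = 342


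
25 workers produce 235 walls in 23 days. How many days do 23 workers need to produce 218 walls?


Days ∝ work / workers, so d₂ = d₁ × (m₁/m₂) × (w₂/w₁)
Workers factor (inverse): 25/23 ≈ 1.0870
Work factor (direct): 218/235 ≈ 0.9277
d₂ = 23 × 25/23 × 218/235 = (23 × 25 × 218) / (23 × 235) = 125350/5405
≈ 23.19 days

23.19 days


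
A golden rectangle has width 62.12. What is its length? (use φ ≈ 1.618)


φ = (1 + √5) / 2 ≈ 1.618
Length = width × φ = 62.12 × 1.618 = 100.51016
≈ 100.51

100.51


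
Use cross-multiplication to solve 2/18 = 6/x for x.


Cross multiply: 2 × x = 18 × 6
2x = 108
x = 108 / 2
= 54.00

54.00


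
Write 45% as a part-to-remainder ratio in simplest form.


45% means 45 parts out of 100; remainder = 55
Part : remainder = 45:55
GCD = 5
= 9:11

9:11


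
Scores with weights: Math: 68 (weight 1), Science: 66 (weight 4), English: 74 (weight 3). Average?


Numerator = 68×1 + 66×4 + 74×3
= 68 + 264 + 222
= 554
Total weight = 8
Weighted avg = 554/8
= 69.25

69.25


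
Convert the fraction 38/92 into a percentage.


Percentage = (part / whole) × 100
= (38 / 92) × 100
≈ 41.30%

41.30%


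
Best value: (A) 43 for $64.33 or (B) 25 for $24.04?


Deal A: $64.33/43 = $1.4960/unit
Deal B: $24.04/25 = $0.9616/unit
B is cheaper per unit
= Deal B

Deal B


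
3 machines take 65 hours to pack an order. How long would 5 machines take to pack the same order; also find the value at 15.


Inverse proportion: x × y = constant
k = 3 × 65 = 195
At x=5: k/5 = 39.00
At x=15: k/15 = 13.00
= 39.00 and 13.00

39.00 and 13.00


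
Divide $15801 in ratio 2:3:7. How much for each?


Total parts = 2 + 3 + 7 = 12
Part 1: 15801 × 2/12 = 2633.50
Part 2: 15801 × 3/12 = 3950.25
Part 3: 15801 × 7/12 = 9217.25
= Part 1: $2633.50, Part 2: $3950.25, Part 3: $9217.25

Part 1: $2633.50, Part 2: $3950.25, Part 3: $9217.25


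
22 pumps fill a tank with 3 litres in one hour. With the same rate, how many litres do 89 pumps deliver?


Direct proportion: y/x = constant
k = 3/22 ≈ 0.1364
y₂ = k × 89 = 3 × 89 / 22 = 267/22
≈ 12.14

12.14


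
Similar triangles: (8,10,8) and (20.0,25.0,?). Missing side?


Scale factor = 20.0/8 = 2.5
Missing side = 8 × 2.5
= 20.0

20.0


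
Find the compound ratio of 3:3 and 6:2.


Compound ratio = (3×6) : (3×2)
= 18:6
GCD = 6
= 3:1

3:1


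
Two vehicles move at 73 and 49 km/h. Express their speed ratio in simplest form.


Ratio = 73:49
GCD = 1
Simplified = 73:49
Time ratio (same distance) = 49:73
Speed ratio = 73:49

73:49


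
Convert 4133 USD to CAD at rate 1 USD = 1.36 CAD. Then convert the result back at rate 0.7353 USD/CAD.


Amount × rate = 4133 × 1.36 = 5620.88 CAD
Round-trip: 5620.88 × 0.7353 = 4133.03 USD
= 5620.88 CAD, then 4133.03 USD

5620.88 CAD, then 4133.03 USD


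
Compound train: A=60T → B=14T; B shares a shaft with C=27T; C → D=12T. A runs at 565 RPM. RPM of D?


Stage 1: RPM_B = RPM_A × t_A/t_B = 565 × 60/14 = 33900/14 ≈ 2421.43
B and C share a shaft → RPM_C = RPM_B
Stage 2: RPM_D = RPM_C × t_C/t_D = RPM_A × (t_A×t_C)/(t_B×t_D)
Overall ratio = (60×27)/(14×12) = 1620/168
RPM_D = 565 × 1620/168 = 915300/168
≈ 5448.21 RPM

5448.21 RPM


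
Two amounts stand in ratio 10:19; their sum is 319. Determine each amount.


Let A = 10k, B = 19k.
10k + 19k = 319
29k = 319 → k = 319/29 = 11
A = 10×11 = 110, B = 19×11 = 209
= A = 110, B = 209

A = 110, B = 209


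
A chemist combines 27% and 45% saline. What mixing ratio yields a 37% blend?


Let x parts of 27% mix with y parts of 45%.
27x + 45y = 37(x + y)
27x + 45y = 37x + 37y
x(27 - 37) = y(37 - 45)
x/y = (45 - 37)/(37 - 27) = 8/10
Simplify: 4:5
= 4:5

4:5


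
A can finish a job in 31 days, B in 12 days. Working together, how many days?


Rate of A = 1/31 per day
Rate of B = 1/12 per day
Combined rate = 1/31 + 1/12 = 43/372 ≈ 0.1156 per day
Days = 1 / combined rate = 372/43
≈ 8.65 days

8.65 days


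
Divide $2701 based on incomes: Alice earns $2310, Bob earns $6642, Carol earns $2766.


Total income = 2310 + 6642 + 2766 = $11718
Alice: $2701 × 2310/11718 = $532.46
Bob: $2701 × 6642/11718 = $1530.98
Carol: $2701 × 2766/11718 = $637.56
= Alice: $532.46, Bob: $1530.98, Carol: $637.56

Alice: $532.46, Bob: $1530.98, Carol: $637.56


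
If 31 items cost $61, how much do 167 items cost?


Direct proportion: y/x = constant
k = 61/31 ≈ 1.9677
y₂ = k × 167 = 61 × 167 / 31 = 10187/31
≈ 328.61

328.61


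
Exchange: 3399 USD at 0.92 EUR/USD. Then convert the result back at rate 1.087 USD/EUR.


Amount × rate = 3399 × 0.92 = 3127.08 EUR
Round-trip: 3127.08 × 1.087 = 3399.14 USD
= 3127.08 EUR, then 3399.14 USD

3127.08 EUR, then 3399.14 USD


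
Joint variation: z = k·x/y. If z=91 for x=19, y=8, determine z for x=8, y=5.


z = k·x/y
Solve for k using the known point: k = z·y/x = 91×8/19 = 728/19 ≈ 38.3158
Now evaluate at x=8, y=5:
z = k × 8 / 5 = (728 × 8) / (19 × 5) = 5824/95
≈ 61.3053

61.3053


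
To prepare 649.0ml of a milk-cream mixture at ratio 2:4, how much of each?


Total parts = 2 + 4 = 6
milk: 649.0 × 2/6 = 216.3ml
cream: 649.0 × 4/6 = 432.7ml
= 216.3ml and 432.7ml

216.3ml and 432.7ml


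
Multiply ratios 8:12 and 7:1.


Compound ratio = (8×7) : (12×1)
= 56:12
GCD = 4
= 14:3

14:3


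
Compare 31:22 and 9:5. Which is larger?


31/22 = 1.4091
9/5 = 1.8000
1.4091 < 1.8000, so 31:22 is less
= 9:5

9:5


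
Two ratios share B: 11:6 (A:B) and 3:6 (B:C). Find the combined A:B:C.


Match B: multiply A:B by 3 → 33:18
Multiply B:C by 6 → 18:36
Combined: 33:18:36
GCD = 3
= 11:6:12

11:6:12


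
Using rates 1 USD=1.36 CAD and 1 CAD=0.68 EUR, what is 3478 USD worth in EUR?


Step 1: 3478 USD × 1.36 = 4730.08 CAD
Step 2: 4730.08 CAD × 0.68 = 3216.45 EUR
Implied rate USD→EUR = 1.36 × 0.68 = 0.9248
= 3216.45 EUR

3216.45 EUR


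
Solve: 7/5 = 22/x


Cross multiply: 7 × x = 5 × 22
7x = 110
x = 110 / 7
= 15.71

15.71


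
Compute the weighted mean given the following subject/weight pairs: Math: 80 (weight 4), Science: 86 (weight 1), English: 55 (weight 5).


Numerator = 80×4 + 86×1 + 55×5
= 320 + 86 + 275
= 681
Total weight = 10
Weighted avg = 681/10
= 68.10

68.10


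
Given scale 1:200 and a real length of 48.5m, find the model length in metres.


Model size = real / scale
= 48.5 / 200
= 0.2425 m

0.2425 m


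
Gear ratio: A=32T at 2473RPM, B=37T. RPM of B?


Gear ratio = 32:37 = 32:37
RPM_B = RPM_A × (teeth_A / teeth_B)
= 2473 × (32/37)
= 2138.8 RPM

2138.8 RPM


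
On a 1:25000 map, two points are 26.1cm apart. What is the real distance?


Real distance = map distance × scale
= 26.1cm × 25000
= 652500 cm = 6525.0 m
= 6.525 km

6.525 km


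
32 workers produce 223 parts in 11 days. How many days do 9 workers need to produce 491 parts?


Days ∝ work / workers, so d₂ = d₁ × (m₁/m₂) × (w₂/w₁)
Workers factor (inverse): 32/9 ≈ 3.5556
Work factor (direct): 491/223 ≈ 2.2018
d₂ = 11 × 32/9 × 491/223 = (11 × 32 × 491) / (9 × 223) = 172832/2007
≈ 86.11 days

86.11 days


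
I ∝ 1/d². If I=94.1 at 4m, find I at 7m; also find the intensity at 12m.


I₁d₁² = I₂d₂²
I at 7m = 94.1 × (4/7)² = 94.1 × 16/49 = 1505.6/49 ≈ 30.7265
I at 12m = 94.1 × (4/12)² = 94.1 × 16/144 = 1505.6/144 ≈ 10.4556
= 30.7265 and 10.4556

30.7265 and 10.4556


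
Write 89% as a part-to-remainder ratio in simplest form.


89% means 89 parts out of 100; remainder = 11
Part : remainder = 89:11
GCD = 1
= 89:11

89:11


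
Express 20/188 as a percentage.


Percentage = (part / whole) × 100
= (20 / 188) × 100
≈ 10.64%

10.64%


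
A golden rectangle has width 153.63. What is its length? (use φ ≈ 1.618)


φ = (1 + √5) / 2 ≈ 1.618
Length = width × φ = 153.63 × 1.618 = 248.57334
≈ 248.57

248.57


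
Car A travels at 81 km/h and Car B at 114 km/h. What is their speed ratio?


Ratio = 81:114
GCD = 3
Simplified = 27:38
Time ratio (same distance) = 38:27
Speed ratio = 27:38

27:38


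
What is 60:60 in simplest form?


GCD(60, 60) = 60
60/60 : 60/60
= 1:1

1:1


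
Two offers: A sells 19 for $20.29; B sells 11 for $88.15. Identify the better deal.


Deal A: $20.29/19 = $1.0679/unit
Deal B: $88.15/11 = $8.0136/unit
A is cheaper per unit
= Deal A

Deal A


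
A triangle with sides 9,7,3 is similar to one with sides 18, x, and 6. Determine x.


Scale factor = 18/9 = 2
Missing side = 7 × 2
= 14.0

14.0


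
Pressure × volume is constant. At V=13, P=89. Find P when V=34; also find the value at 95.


Inverse proportion: x × y = constant
k = 13 × 89 = 1157
At x=34: k/34 = 34.03
At x=95: k/95 = 12.18
= 34.03 and 12.18

34.03 and 12.18


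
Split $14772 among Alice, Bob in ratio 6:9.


Total parts = 6 + 9 = 15
Alice: 14772 × 6/15 = 5908.80
Bob: 14772 × 9/15 = 8863.20
= Alice: $5908.80, Bob: $8863.20

Alice: $5908.80, Bob: $8863.20


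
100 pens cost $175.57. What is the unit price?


Unit rate = total / quantity
= 175.57 / 100
= $1.76 per unit

$1.76 per unit


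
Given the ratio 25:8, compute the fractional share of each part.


Total parts = 25 + 8 = 33
First part: 25/33 = 25/33
Second part: 8/33 = 8/33
= 25/33 and 8/33

25/33 and 8/33


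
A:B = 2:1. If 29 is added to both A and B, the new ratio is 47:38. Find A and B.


Let A = 2k, B = 1k.
(2k + 29) / (1k + 29) = 47/38
Cross-multiply: 38(2k + 29) = 47(1k + 29)
76k + 1102 = 47k + 1363
76k - 47k = 1363 - 1102
29k = 261
k = 261/29 = 9
A = 2×9 = 18, B = 1×9 = 9
= A = 18, B = 9

A = 18, B = 9


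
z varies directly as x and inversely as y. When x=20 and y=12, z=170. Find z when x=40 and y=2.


z = k·x/y
Solve for k using the known point: k = z·y/x = 170×12/20 = 2040/20 = 102.0000
Now evaluate at x=40, y=2:
z = k × 40 / 2 = (2040 × 40) / (20 × 2) = 81600/40
= 2040.0000

2040.0000


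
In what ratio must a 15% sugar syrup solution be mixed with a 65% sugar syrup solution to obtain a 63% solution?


Let x parts of 15% mix with y parts of 65%.
15x + 65y = 63(x + y)
15x + 65y = 63x + 63y
x(15 - 63) = y(63 - 65)
x/y = (65 - 63)/(63 - 15) = 2/48
Simplify: 1:24
= 1:24

1:24


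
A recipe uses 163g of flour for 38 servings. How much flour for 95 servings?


Direct proportion: y/x = constant
k = 163/38 ≈ 4.2895
y₂ = k × 95 = 163 × 95 / 38 = 15485/38
= 407.50

407.50


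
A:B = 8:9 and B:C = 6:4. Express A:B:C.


Match B: multiply A:B by 6 → 48:54
Multiply B:C by 9 → 54:36
Combined: 48:54:36
GCD = 6
= 8:9:6

8:9:6


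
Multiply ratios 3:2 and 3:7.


Compound ratio = (3×3) : (2×7)
= 9:14
GCD = 1
= 9:14

9:14


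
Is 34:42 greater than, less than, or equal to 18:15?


34/42 = 0.8095
18/15 = 1.2000
0.8095 < 1.2000, so 34:42 is less
= less than

less than


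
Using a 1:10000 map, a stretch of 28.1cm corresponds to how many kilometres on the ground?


Real distance = map distance × scale
= 28.1cm × 10000
= 281000 cm = 2810.0 m
= 2.810 km

2.810 km


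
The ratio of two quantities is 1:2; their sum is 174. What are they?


Let A = 1k, B = 2k.
1k + 2k = 174
3k = 174 → k = 174/3 = 58
A = 1×58 = 58, B = 2×58 = 116
= A = 58, B = 116

A = 58, B = 116


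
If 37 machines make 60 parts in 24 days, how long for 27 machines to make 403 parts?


Days ∝ work / workers, so d₂ = d₁ × (m₁/m₂) × (w₂/w₁)
Workers factor (inverse): 37/27 ≈ 1.3704
Work factor (direct): 403/60 ≈ 6.7167
d₂ = 24 × 37/27 × 403/60 = (24 × 37 × 403) / (27 × 60) = 357864/1620
≈ 220.90 days

220.90 days


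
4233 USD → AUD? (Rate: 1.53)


Amount × rate = 4233 × 1.53
= 6476.49 AUD

6476.49 AUD


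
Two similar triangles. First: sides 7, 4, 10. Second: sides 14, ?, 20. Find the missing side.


Scale factor = 14/7 = 2
Missing side = 4 × 2
= 8.0

8.0


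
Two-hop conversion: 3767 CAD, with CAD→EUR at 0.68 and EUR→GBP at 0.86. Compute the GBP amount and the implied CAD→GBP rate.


Step 1: 3767 CAD × 0.68 = 2561.56 EUR
Step 2: 2561.56 EUR × 0.86 = 2202.94 GBP
Implied rate CAD→GBP = 0.68 × 0.86 = 0.5848
= 2202.94 GBP; implied rate 0.5848 GBP/CAD

2202.94 GBP; implied rate 0.5848 GBP/CAD


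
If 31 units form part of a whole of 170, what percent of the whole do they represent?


Percentage = (part / whole) × 100
= (31 / 170) × 100
≈ 18.24%

18.24%


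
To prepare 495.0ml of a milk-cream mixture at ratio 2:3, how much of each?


Total parts = 2 + 3 = 5
milk: 495.0 × 2/5 = 198.0ml
cream: 495.0 × 3/5 = 297.0ml
= 198.0ml and 297.0ml

198.0ml and 297.0ml


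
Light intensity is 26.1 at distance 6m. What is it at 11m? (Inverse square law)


I₁d₁² = I₂d₂²
I₂ = I₁ × (d₁/d₂)²
= 26.1 × (6/11)²
= 26.1 × 36/121
= 939.6/121
≈ 7.7653

7.7653


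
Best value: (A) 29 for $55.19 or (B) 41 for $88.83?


Deal A: $55.19/29 = $1.9031/unit
Deal B: $88.83/41 = $2.1666/unit
A is cheaper per unit
= Deal A

Deal A


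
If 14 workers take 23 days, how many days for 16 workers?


Inverse proportion: x × y = constant
k = 14 × 23 = 322
y₂ = k / 16 = 322 / 16
= 20.13

20.13


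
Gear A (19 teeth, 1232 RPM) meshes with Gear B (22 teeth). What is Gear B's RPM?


Gear ratio = 19:22 = 19:22
RPM_B = RPM_A × (teeth_A / teeth_B)
= 1232 × (19/22)
= 1064.0 RPM

1064.0 RPM


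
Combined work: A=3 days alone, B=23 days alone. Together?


Rate of A = 1/3 per day
Rate of B = 1/23 per day
Combined rate = 1/3 + 1/23 = 26/69 ≈ 0.3768 per day
Days = 1 / combined rate = 69/26
≈ 2.65 days

2.65 days


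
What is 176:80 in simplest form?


GCD(176, 80) = 16
176/16 : 80/16
= 11:5

11:5


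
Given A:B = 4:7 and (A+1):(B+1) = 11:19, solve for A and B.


Let A = 4k, B = 7k.
(4k + 1) / (7k + 1) = 11/19
Cross-multiply: 19(4k + 1) = 11(7k + 1)
76k + 19 = 77k + 11
76k - 77k = 11 - 19
-1k = -8
k = -8/-1 = 8
A = 4×8 = 32, B = 7×8 = 56
= A = 32, B = 56

A = 32, B = 56


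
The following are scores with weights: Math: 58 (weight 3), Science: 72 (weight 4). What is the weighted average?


Numerator = 58×3 + 72×4
= 174 + 288
= 462
Total weight = 7
Weighted avg = 462/7
= 66.00

66.00


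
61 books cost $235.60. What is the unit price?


Unit rate = total / quantity
= 235.60 / 61
= $3.86 per unit

$3.86 per unit


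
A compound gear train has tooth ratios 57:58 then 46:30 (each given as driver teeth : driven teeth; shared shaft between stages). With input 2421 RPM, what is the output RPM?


Stage 1: RPM_B = RPM_A × t_A/t_B = 2421 × 57/58 = 137997/58 ≈ 2379.26
B and C share a shaft → RPM_C = RPM_B
Stage 2: RPM_D = RPM_C × t_C/t_D = RPM_A × (t_A×t_C)/(t_B×t_D)
Overall ratio = (57×46)/(58×30) = 2622/1740
RPM_D = 2421 × 2622/1740 = 6347862/1740
≈ 3648.20 RPM

3648.20 RPM


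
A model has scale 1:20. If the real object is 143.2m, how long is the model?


Model size = real / scale
= 143.2 / 20
= 7.1600 m

7.1600 m


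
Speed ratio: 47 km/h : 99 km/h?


Ratio = 47:99
GCD = 1
Simplified = 47:99
Time ratio (same distance) = 99:47
Speed ratio = 47:99

47:99


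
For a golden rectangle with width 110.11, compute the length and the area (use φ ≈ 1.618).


φ = (1 + √5) / 2 ≈ 1.618
Length = width × φ = 110.11 × 1.618 = 178.15798
≈ 178.16
Area = width × length = 110.11 × 178.15798 = 19616.9751778 ≈ 19616.98
= Length: 178.16, Area: 19616.98

Length: 178.16, Area: 19616.98


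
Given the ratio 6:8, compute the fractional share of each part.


Total parts = 6 + 8 = 14
First part: 6/14 = 3/7
Second part: 8/14 = 4/7
= 3/7 and 4/7

3/7 and 4/7


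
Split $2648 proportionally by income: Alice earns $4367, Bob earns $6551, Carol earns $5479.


Total income = 4367 + 6551 + 5479 = $16397
Alice: $2648 × 4367/16397 = $705.24
Bob: $2648 × 6551/16397 = $1057.94
Carol: $2648 × 5479/16397 = $884.82
= Alice: $705.24, Bob: $1057.94, Carol: $884.82

Alice: $705.24, Bob: $1057.94, Carol: $884.82


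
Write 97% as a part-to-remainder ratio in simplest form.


97% means 97 parts out of 100; remainder = 3
Part : remainder = 97:3
GCD = 1
= 97:3

97:3


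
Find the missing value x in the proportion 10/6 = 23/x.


Cross multiply: 10 × x = 6 × 23
10x = 138
x = 138 / 10
= 13.80

13.80


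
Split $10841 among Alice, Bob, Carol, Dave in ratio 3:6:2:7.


Total parts = 3 + 6 + 2 + 7 = 18
Alice: 10841 × 3/18 = 1806.83
Bob: 10841 × 6/18 = 3613.67
Carol: 10841 × 2/18 = 1204.56
Dave: 10841 × 7/18 = 4215.94
= Alice: $1806.83, Bob: $3613.67, Carol: $1204.56, Dave: $4215.94

Alice: $1806.83, Bob: $3613.67, Carol: $1204.56, Dave: $4215.94


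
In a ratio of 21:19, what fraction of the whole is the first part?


Total parts = 21 + 19 = 40
First part: 21/40 = 21/40
= 21/40

21/40


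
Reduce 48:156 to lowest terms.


GCD(48, 156) = 12
48/12 : 156/12
= 4:13

4:13


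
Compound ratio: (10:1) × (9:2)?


Compound ratio = (10×9) : (1×2)
= 90:2
GCD = 2
= 45:1

45:1


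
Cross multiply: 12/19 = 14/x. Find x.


Cross multiply: 12 × x = 19 × 14
12x = 266
x = 266 / 12
= 22.17

22.17


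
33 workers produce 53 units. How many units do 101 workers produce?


Direct proportion: y/x = constant
k = 53/33 ≈ 1.6061
y₂ = k × 101 = 53 × 101 / 33 = 5353/33
≈ 162.21

162.21


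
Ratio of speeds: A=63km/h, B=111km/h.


Ratio = 63:111
GCD = 3
Simplified = 21:37
Time ratio (same distance) = 37:21
Speed ratio = 21:37

21:37


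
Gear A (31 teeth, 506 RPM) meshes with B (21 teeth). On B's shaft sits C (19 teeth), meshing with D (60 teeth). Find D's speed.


Stage 1: RPM_B = RPM_A × t_A/t_B = 506 × 31/21 = 15686/21 ≈ 746.95
B and C share a shaft → RPM_C = RPM_B
Stage 2: RPM_D = RPM_C × t_C/t_D = RPM_A × (t_A×t_C)/(t_B×t_D)
Overall ratio = (31×19)/(21×60) = 589/1260
RPM_D = 506 × 589/1260 = 298034/1260
≈ 236.53 RPM

236.53 RPM


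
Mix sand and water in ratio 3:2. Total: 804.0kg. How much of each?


Total parts = 3 + 2 = 5
sand: 804.0 × 3/5 = 482.4kg
water: 804.0 × 2/5 = 321.6kg
= 482.4kg and 321.6kg

482.4kg and 321.6kg


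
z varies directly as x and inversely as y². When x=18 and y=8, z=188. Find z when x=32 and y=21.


z = k·x/y²
Solve for k using the known point: k = z·y²/x = 188×64/18 = 12032/18 ≈ 668.4444
Now evaluate at x=32, y=21:
z = k × 32 / 441 = (12032 × 32) / (18 × 441) = 385024/7938
≈ 48.5039

48.5039


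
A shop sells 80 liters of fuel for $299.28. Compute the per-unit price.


Unit rate = total / quantity
= 299.28 / 80
= $3.74 per unit

$3.74 per unit


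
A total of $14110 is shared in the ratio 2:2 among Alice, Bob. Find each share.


Total parts = 2 + 2 = 4
Alice: 14110 × 2/4 = 7055.00
Bob: 14110 × 2/4 = 7055.00
= Alice: $7055.00, Bob: $7055.00

Alice: $7055.00, Bob: $7055.00


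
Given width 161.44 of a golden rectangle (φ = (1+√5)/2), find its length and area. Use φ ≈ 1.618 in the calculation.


φ = (1 + √5) / 2 ≈ 1.618
Length = width × φ = 161.44 × 1.618 = 261.20992
≈ 261.21
Area = width × length = 161.44 × 261.20992 = 42169.7294848 ≈ 42169.73
= Length: 261.21, Area: 42169.73

Length: 261.21, Area: 42169.73


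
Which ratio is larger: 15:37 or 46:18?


15/37 = 0.4054
46/18 = 2.5556
0.4054 < 2.5556, so 15:37 is less
= 46:18

46:18


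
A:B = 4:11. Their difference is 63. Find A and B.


Let A = 4k, B = 11k.
11k - 4k = 63
7k = 63 → k = 63/7 = 9
A = 4×9 = 36, B = 11×9 = 99
= A = 36, B = 99

A = 36, B = 99


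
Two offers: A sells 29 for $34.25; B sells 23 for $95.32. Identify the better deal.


Deal A: $34.25/29 = $1.1810/unit
Deal B: $95.32/23 = $4.1443/unit
A is cheaper per unit
= Deal A

Deal A


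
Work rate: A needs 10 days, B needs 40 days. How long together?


Rate of A = 1/10 per day
Rate of B = 1/40 per day
Combined rate = 1/10 + 1/40 = 50/400 = 0.1250 per day
Days = 1 / combined rate = 400/50
= 8.00 days

8.00 days


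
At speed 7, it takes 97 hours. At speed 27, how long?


Inverse proportion: x × y = constant
k = 7 × 97 = 679
y₂ = k / 27 = 679 / 27
= 25.15

25.15


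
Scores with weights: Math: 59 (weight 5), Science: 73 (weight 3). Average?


Numerator = 59×5 + 73×3
= 295 + 219
= 514
Total weight = 8
Weighted avg = 514/8
= 64.25

64.25


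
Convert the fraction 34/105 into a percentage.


Percentage = (part / whole) × 100
= (34 / 105) × 100
≈ 32.38%

32.38%


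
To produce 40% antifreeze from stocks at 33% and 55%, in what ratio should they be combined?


Let x parts of 33% mix with y parts of 55%.
33x + 55y = 40(x + y)
33x + 55y = 40x + 40y
x(33 - 40) = y(40 - 55)
x/y = (55 - 40)/(40 - 33) = 15/7
Simplify: 15:7
= 15:7

15:7


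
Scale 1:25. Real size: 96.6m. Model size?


Model size = real / scale
= 96.6 / 25
= 3.8640 m

3.8640 m


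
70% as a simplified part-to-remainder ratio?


70% means 70 parts out of 100; remainder = 30
Part : remainder = 70:30
GCD = 10
= 7:3

7:3


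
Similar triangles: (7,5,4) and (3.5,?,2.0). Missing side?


Scale factor = 3.5/7 = 0.5
Missing side = 5 × 0.5
= 2.5

2.5


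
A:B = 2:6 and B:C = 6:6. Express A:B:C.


Match B: multiply A:B by 6 → 12:36
Multiply B:C by 6 → 36:36
Combined: 12:36:36
GCD = 12
= 1:3:3

1:3:3


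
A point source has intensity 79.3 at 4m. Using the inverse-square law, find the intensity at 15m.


I₁d₁² = I₂d₂²
I₂ = I₁ × (d₁/d₂)²
= 79.3 × (4/15)²
= 79.3 × 16/225
= 1268.8/225
≈ 5.6391

5.6391


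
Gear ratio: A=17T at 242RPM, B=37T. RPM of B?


Gear ratio = 17:37 = 17:37
RPM_B = RPM_A × (teeth_A / teeth_B)
= 242 × (17/37)
= 111.2 RPM

111.2 RPM


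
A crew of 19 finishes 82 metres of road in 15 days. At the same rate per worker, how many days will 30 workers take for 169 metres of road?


Days ∝ work / workers, so d₂ = d₁ × (m₁/m₂) × (w₂/w₁)
Workers factor (inverse): 19/30 ≈ 0.6333
Work factor (direct): 169/82 ≈ 2.0610
d₂ = 15 × 19/30 × 169/82 = (15 × 19 × 169) / (30 × 82) = 48165/2460
≈ 19.58 days

19.58 days


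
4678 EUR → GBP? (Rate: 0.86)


Amount × rate = 4678 × 0.86
= 4023.08 GBP

4023.08 GBP


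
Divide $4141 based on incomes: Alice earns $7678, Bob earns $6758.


Total income = 7678 + 6758 = $14436
Alice: $4141 × 7678/14436 = $2202.45
Bob: $4141 × 6758/14436 = $1938.55
= Alice: $2202.45, Bob: $1938.55

Alice: $2202.45, Bob: $1938.55


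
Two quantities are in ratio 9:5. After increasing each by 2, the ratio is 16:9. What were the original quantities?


Let A = 9k, B = 5k.
(9k + 2) / (5k + 2) = 16/9
Cross-multiply: 9(9k + 2) = 16(5k + 2)
81k + 18 = 80k + 32
81k - 80k = 32 - 18
1k = 14
k = 14/1 = 14
A = 9×14 = 126, B = 5×14 = 70
= A = 126, B = 70

A = 126, B = 70


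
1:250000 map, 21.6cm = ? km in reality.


Real distance = map distance × scale
= 21.6cm × 250000
= 5400000 cm = 54000.0 m
= 54.000 km

54.000 km


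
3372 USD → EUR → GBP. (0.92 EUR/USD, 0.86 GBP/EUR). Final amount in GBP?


Step 1: 3372 USD × 0.92 = 3102.24 EUR
Step 2: 3102.24 EUR × 0.86 = 2667.93 GBP
Implied rate USD→GBP = 0.92 × 0.86 = 0.7912
= 2667.93 GBP

2667.93 GBP


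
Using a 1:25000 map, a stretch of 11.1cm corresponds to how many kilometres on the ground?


Real distance = map distance × scale
= 11.1cm × 25000
= 277500 cm = 2775.0 m
= 2.775 km

2.775 km


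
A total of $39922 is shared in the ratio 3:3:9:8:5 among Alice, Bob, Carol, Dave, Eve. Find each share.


Total parts = 3 + 3 + 9 + 8 + 5 = 28
Alice: 39922 × 3/28 = 4277.36
Bob: 39922 × 3/28 = 4277.36
Carol: 39922 × 9/28 = 12832.07
Dave: 39922 × 8/28 = 11406.29
Eve: 39922 × 5/28 = 7128.93
= Alice: $4277.36, Bob: $4277.36, Carol: $12832.07, Dave: $11406.29, Eve: $7128.93

Alice: $4277.36, Bob: $4277.36, Carol: $12832.07, Dave: $11406.29, Eve: $7128.93


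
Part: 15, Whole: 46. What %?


Percentage = (part / whole) × 100
= (15 / 46) × 100
≈ 32.61%

32.61%


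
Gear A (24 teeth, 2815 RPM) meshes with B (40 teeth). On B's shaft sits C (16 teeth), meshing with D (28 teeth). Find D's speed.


Stage 1: RPM_B = RPM_A × t_A/t_B = 2815 × 24/40 = 67560/40 = 1689.00
B and C share a shaft → RPM_C = RPM_B
Stage 2: RPM_D = RPM_C × t_C/t_D = RPM_A × (t_A×t_C)/(t_B×t_D)
Overall ratio = (24×16)/(40×28) = 384/1120
RPM_D = 2815 × 384/1120 = 1080960/1120
≈ 965.14 RPM

965.14 RPM


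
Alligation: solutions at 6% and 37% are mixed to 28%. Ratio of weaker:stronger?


Let x parts of 6% mix with y parts of 37%.
6x + 37y = 28(x + y)
6x + 37y = 28x + 28y
x(6 - 28) = y(28 - 37)
x/y = (37 - 28)/(28 - 6) = 9/22
Simplify: 9:22
= 9:22

9:22


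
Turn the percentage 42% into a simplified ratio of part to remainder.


42% means 42 parts out of 100; remainder = 58
Part : remainder = 42:58
GCD = 2
= 21:29

21:29


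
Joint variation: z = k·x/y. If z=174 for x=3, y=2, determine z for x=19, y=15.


z = k·x/y
Solve for k using the known point: k = z·y/x = 174×2/3 = 348/3 = 116.0000
Now evaluate at x=19, y=15:
z = k × 19 / 15 = (348 × 19) / (3 × 15) = 6612/45
≈ 146.9333

146.9333


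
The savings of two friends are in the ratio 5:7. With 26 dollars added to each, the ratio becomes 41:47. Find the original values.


Let A = 5k, B = 7k.
(5k + 26) / (7k + 26) = 41/47
Cross-multiply: 47(5k + 26) = 41(7k + 26)
235k + 1222 = 287k + 1066
235k - 287k = 1066 - 1222
-52k = -156
k = -156/-52 = 3
A = 5×3 = 15, B = 7×3 = 21
= A = 15, B = 21

A = 15, B = 21


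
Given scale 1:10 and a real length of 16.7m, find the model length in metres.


Model size = real / scale
= 16.7 / 10
= 1.6700 m

1.6700 m


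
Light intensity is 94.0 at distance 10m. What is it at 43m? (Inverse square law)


I₁d₁² = I₂d₂²
I₂ = I₁ × (d₁/d₂)²
= 94.0 × (10/43)²
= 94.0 × 100/1849
= 9400/1849
≈ 5.0838

5.0838


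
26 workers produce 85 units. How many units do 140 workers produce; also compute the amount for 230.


Direct proportion: y/x = constant
k = 85/26 ≈ 3.2692
y at x=140: k × 140 = 85 × 140 / 26 = 11900/26 ≈ 457.69
y at x=230: k × 230 = 85 × 230 / 26 = 19550/26 ≈ 751.92
= 457.69 and 751.92

457.69 and 751.92


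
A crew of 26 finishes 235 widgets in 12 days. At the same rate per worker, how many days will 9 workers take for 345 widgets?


Days ∝ work / workers, so d₂ = d₁ × (m₁/m₂) × (w₂/w₁)
Workers factor (inverse): 26/9 ≈ 2.8889
Work factor (direct): 345/235 ≈ 1.4681
d₂ = 12 × 26/9 × 345/235 = (12 × 26 × 345) / (9 × 235) = 107640/2115
≈ 50.89 days

50.89 days


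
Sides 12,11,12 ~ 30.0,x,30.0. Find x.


Scale factor = 30.0/12 = 2.5
Missing side = 11 × 2.5
= 27.5

27.5


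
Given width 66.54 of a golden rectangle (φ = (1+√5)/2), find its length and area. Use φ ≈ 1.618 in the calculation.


φ = (1 + √5) / 2 ≈ 1.618
Length = width × φ = 66.54 × 1.618 = 107.66172
≈ 107.66
Area = width × length = 66.54 × 107.66172 = 7163.8108488 ≈ 7163.81
= Length: 107.66, Area: 7163.81

Length: 107.66, Area: 7163.81


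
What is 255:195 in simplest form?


GCD(255, 195) = 15
255/15 : 195/15
= 17:13

17:13


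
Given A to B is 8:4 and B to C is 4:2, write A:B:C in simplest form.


Match B: multiply A:B by 4 → 32:16
Multiply B:C by 4 → 16:8
Combined: 32:16:8
GCD = 8
= 4:2:1

4:2:1


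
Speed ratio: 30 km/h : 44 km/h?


Ratio = 30:44
GCD = 2
Simplified = 15:22
Time ratio (same distance) = 22:15
Speed ratio = 15:22

15:22


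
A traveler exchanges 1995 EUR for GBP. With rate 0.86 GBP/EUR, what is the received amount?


Amount × rate = 1995 × 0.86
= 1715.70 GBP

1715.70 GBP


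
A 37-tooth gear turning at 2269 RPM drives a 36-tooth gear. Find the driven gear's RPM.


Gear ratio = 37:36 = 37:36
RPM_B = RPM_A × (teeth_A / teeth_B)
= 2269 × (37/36)
= 2332.0 RPM

2332.0 RPM


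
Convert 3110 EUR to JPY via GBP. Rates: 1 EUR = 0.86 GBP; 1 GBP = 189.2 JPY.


Step 1: 3110 EUR × 0.86 = 2674.60 GBP
Step 2: 2674.60 GBP × 189.2 = 506034.32 JPY
Implied rate EUR→JPY = 0.86 × 189.2 = 162.7120
= 506034.32 JPY

506034.32 JPY


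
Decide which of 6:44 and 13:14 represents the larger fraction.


6/44 = 0.1364
13/14 = 0.9286
0.1364 < 0.9286, so 6:44 is less
= 13:14

13:14


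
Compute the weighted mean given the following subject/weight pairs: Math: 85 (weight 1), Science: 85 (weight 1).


Numerator = 85×1 + 85×1
= 85 + 85
= 170
Total weight = 2
Weighted avg = 170/2
= 85.00

85.00


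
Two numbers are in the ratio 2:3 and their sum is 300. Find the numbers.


Let A = 2k, B = 3k.
2k + 3k = 300
5k = 300 → k = 300/5 = 60
A = 2×60 = 120, B = 3×60 = 180
= A = 120, B = 180

A = 120, B = 180


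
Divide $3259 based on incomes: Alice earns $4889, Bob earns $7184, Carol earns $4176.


Total income = 4889 + 7184 + 4176 = $16249
Alice: $3259 × 4889/16249 = $980.57
Bob: $3259 × 7184/16249 = $1440.87
Carol: $3259 × 4176/16249 = $837.56
= Alice: $980.57, Bob: $1440.87, Carol: $837.56

Alice: $980.57, Bob: $1440.87, Carol: $837.56


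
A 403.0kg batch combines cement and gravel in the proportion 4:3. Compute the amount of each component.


Total parts = 4 + 3 = 7
cement: 403.0 × 4/7 = 230.3kg
gravel: 403.0 × 3/7 = 172.7kg
= 230.3kg and 172.7kg

230.3kg and 172.7kg


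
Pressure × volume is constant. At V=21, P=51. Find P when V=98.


Inverse proportion: x × y = constant
k = 21 × 51 = 1071
y₂ = k / 98 = 1071 / 98
= 10.93

10.93


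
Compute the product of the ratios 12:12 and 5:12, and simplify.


Compound ratio = (12×5) : (12×12)
= 60:144
GCD = 12
= 5:12

5:12


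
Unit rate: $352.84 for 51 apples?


Unit rate = total / quantity
= 352.84 / 51
= $6.92 per unit

$6.92 per unit


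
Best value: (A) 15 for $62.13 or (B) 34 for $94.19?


Deal A: $62.13/15 = $4.1420/unit
Deal B: $94.19/34 = $2.7703/unit
B is cheaper per unit
= Deal B

Deal B


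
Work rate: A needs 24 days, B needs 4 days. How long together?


Rate of A = 1/24 per day
Rate of B = 1/4 per day
Combined rate = 1/24 + 1/4 = 28/96 ≈ 0.2917 per day
Days = 1 / combined rate = 96/28
≈ 3.43 days

3.43 days


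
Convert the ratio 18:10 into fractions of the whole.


Total parts = 18 + 10 = 28
First part: 18/28 = 9/14
Second part: 10/28 = 5/14
= 9/14 and 5/14

9/14 and 5/14


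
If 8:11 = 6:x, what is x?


Cross multiply: 8 × x = 11 × 6
8x = 66
x = 66 / 8
= 8.25

8.25


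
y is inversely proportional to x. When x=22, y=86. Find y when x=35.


Inverse proportion: x × y = constant
k = 22 × 86 = 1892
y₂ = k / 35 = 1892 / 35
= 54.06

54.06


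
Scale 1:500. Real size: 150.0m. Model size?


Model size = real / scale
= 150.0 / 500
= 0.3000 m

0.3000 m


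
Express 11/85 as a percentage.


Percentage = (part / whole) × 100
= (11 / 85) × 100
≈ 12.94%

12.94%


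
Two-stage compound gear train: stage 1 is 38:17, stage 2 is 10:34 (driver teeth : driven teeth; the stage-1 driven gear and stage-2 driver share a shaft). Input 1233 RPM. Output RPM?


Stage 1: RPM_B = RPM_A × t_A/t_B = 1233 × 38/17 = 46854/17 ≈ 2756.12
B and C share a shaft → RPM_C = RPM_B
Stage 2: RPM_D = RPM_C × t_C/t_D = RPM_A × (t_A×t_C)/(t_B×t_D)
Overall ratio = (38×10)/(17×34) = 380/578
RPM_D = 1233 × 380/578 = 468540/578
≈ 810.62 RPM

810.62 RPM


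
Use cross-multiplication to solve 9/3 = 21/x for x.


Cross multiply: 9 × x = 3 × 21
9x = 63
x = 63 / 9
= 7.00

7.00


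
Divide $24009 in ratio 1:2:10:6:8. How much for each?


Total parts = 1 + 2 + 10 + 6 + 8 = 27
Part 1: 24009 × 1/27 = 889.22
Part 2: 24009 × 2/27 = 1778.44
Part 3: 24009 × 10/27 = 8892.22
Part 4: 24009 × 6/27 = 5335.33
Part 5: 24009 × 8/27 = 7113.78
= Part 1: $889.22, Part 2: $1778.44, Part 3: $8892.22, Part 4: $5335.33, Part 5: $7113.78

Part 1: $889.22, Part 2: $1778.44, Part 3: $8892.22, Part 4: $5335.33, Part 5: $7113.78


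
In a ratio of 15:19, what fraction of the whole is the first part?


Total parts = 15 + 19 = 34
First part: 15/34 = 15/34
= 15/34

15/34


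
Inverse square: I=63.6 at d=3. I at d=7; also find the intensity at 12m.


I₁d₁² = I₂d₂²
I at 7m = 63.6 × (3/7)² = 63.6 × 9/49 = 572.4/49 ≈ 11.6816
I at 12m = 63.6 × (3/12)² = 63.6 × 9/144 = 572.4/144 = 3.9750
= 11.6816 and 3.9750

11.6816 and 3.9750
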